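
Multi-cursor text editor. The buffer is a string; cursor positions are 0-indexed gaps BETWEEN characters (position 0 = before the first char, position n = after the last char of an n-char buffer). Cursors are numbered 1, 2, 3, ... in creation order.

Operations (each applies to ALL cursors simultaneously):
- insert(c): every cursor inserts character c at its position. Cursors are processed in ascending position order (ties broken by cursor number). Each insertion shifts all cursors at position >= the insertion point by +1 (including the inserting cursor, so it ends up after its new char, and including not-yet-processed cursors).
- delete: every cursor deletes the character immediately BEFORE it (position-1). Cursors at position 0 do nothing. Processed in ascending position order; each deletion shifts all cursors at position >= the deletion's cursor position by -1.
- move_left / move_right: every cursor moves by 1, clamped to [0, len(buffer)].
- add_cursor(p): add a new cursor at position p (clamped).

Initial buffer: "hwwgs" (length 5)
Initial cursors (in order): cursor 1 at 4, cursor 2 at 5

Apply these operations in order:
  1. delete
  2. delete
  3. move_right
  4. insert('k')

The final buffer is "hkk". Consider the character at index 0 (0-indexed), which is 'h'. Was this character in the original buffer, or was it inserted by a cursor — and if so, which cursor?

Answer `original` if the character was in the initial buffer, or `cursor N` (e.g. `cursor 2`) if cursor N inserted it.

After op 1 (delete): buffer="hww" (len 3), cursors c1@3 c2@3, authorship ...
After op 2 (delete): buffer="h" (len 1), cursors c1@1 c2@1, authorship .
After op 3 (move_right): buffer="h" (len 1), cursors c1@1 c2@1, authorship .
After op 4 (insert('k')): buffer="hkk" (len 3), cursors c1@3 c2@3, authorship .12
Authorship (.=original, N=cursor N): . 1 2
Index 0: author = original

Answer: original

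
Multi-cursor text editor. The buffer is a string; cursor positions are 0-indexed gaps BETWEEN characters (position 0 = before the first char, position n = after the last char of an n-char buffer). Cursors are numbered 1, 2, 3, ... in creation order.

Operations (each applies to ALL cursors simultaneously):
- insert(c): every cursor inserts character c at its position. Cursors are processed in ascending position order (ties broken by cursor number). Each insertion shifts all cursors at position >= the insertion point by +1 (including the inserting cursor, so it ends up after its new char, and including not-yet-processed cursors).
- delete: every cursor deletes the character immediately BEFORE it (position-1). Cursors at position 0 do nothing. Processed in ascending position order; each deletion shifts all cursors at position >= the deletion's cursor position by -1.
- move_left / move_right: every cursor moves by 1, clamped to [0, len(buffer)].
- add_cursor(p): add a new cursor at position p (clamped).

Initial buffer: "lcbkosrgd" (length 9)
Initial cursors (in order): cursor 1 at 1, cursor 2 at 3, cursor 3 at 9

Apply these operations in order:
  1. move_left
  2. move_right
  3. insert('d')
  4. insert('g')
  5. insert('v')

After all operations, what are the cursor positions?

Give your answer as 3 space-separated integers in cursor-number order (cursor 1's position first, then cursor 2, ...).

Answer: 4 9 18

Derivation:
After op 1 (move_left): buffer="lcbkosrgd" (len 9), cursors c1@0 c2@2 c3@8, authorship .........
After op 2 (move_right): buffer="lcbkosrgd" (len 9), cursors c1@1 c2@3 c3@9, authorship .........
After op 3 (insert('d')): buffer="ldcbdkosrgdd" (len 12), cursors c1@2 c2@5 c3@12, authorship .1..2......3
After op 4 (insert('g')): buffer="ldgcbdgkosrgddg" (len 15), cursors c1@3 c2@7 c3@15, authorship .11..22......33
After op 5 (insert('v')): buffer="ldgvcbdgvkosrgddgv" (len 18), cursors c1@4 c2@9 c3@18, authorship .111..222......333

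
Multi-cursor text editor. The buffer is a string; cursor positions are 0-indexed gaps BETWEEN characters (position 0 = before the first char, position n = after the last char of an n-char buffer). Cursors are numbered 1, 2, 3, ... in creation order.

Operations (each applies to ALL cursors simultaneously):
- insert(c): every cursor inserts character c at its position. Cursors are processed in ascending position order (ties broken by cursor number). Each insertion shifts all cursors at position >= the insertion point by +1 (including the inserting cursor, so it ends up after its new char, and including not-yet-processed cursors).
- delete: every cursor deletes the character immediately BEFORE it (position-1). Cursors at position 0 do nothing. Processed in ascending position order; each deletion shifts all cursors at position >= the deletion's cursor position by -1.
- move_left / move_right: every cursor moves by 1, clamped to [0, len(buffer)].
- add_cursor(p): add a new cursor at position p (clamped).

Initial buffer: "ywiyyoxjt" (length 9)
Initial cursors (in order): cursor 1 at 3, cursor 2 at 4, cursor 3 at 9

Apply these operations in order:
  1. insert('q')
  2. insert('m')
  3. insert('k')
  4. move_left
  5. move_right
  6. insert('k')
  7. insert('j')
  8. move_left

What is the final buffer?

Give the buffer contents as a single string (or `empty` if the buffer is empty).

Answer: ywiqmkkjyqmkkjyoxjtqmkkj

Derivation:
After op 1 (insert('q')): buffer="ywiqyqyoxjtq" (len 12), cursors c1@4 c2@6 c3@12, authorship ...1.2.....3
After op 2 (insert('m')): buffer="ywiqmyqmyoxjtqm" (len 15), cursors c1@5 c2@8 c3@15, authorship ...11.22.....33
After op 3 (insert('k')): buffer="ywiqmkyqmkyoxjtqmk" (len 18), cursors c1@6 c2@10 c3@18, authorship ...111.222.....333
After op 4 (move_left): buffer="ywiqmkyqmkyoxjtqmk" (len 18), cursors c1@5 c2@9 c3@17, authorship ...111.222.....333
After op 5 (move_right): buffer="ywiqmkyqmkyoxjtqmk" (len 18), cursors c1@6 c2@10 c3@18, authorship ...111.222.....333
After op 6 (insert('k')): buffer="ywiqmkkyqmkkyoxjtqmkk" (len 21), cursors c1@7 c2@12 c3@21, authorship ...1111.2222.....3333
After op 7 (insert('j')): buffer="ywiqmkkjyqmkkjyoxjtqmkkj" (len 24), cursors c1@8 c2@14 c3@24, authorship ...11111.22222.....33333
After op 8 (move_left): buffer="ywiqmkkjyqmkkjyoxjtqmkkj" (len 24), cursors c1@7 c2@13 c3@23, authorship ...11111.22222.....33333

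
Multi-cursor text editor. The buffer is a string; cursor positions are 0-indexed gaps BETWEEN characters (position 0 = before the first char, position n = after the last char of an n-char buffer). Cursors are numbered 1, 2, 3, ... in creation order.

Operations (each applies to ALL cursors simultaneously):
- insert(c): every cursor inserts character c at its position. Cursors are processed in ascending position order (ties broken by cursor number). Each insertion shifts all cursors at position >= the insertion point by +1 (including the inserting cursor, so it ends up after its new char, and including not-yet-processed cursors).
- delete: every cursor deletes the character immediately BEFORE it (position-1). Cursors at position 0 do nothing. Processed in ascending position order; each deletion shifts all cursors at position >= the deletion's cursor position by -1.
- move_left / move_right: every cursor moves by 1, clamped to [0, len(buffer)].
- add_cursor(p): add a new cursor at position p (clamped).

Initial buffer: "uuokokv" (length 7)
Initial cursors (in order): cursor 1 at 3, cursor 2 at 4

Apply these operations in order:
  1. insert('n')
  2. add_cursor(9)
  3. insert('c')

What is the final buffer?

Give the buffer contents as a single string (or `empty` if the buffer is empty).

After op 1 (insert('n')): buffer="uuonknokv" (len 9), cursors c1@4 c2@6, authorship ...1.2...
After op 2 (add_cursor(9)): buffer="uuonknokv" (len 9), cursors c1@4 c2@6 c3@9, authorship ...1.2...
After op 3 (insert('c')): buffer="uuonckncokvc" (len 12), cursors c1@5 c2@8 c3@12, authorship ...11.22...3

Answer: uuonckncokvc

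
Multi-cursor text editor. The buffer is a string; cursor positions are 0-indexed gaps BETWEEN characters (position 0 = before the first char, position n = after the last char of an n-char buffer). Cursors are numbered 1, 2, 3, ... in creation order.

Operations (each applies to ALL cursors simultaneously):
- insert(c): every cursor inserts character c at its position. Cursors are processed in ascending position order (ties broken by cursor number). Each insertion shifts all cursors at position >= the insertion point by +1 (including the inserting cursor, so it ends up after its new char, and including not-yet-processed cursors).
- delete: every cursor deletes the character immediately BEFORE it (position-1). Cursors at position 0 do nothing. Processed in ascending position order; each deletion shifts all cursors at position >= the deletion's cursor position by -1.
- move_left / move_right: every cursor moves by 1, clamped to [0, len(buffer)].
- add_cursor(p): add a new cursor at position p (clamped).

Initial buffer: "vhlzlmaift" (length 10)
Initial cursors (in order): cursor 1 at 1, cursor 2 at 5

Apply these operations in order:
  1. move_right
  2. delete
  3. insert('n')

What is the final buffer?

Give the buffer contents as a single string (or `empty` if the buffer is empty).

Answer: vnlzlnaift

Derivation:
After op 1 (move_right): buffer="vhlzlmaift" (len 10), cursors c1@2 c2@6, authorship ..........
After op 2 (delete): buffer="vlzlaift" (len 8), cursors c1@1 c2@4, authorship ........
After op 3 (insert('n')): buffer="vnlzlnaift" (len 10), cursors c1@2 c2@6, authorship .1...2....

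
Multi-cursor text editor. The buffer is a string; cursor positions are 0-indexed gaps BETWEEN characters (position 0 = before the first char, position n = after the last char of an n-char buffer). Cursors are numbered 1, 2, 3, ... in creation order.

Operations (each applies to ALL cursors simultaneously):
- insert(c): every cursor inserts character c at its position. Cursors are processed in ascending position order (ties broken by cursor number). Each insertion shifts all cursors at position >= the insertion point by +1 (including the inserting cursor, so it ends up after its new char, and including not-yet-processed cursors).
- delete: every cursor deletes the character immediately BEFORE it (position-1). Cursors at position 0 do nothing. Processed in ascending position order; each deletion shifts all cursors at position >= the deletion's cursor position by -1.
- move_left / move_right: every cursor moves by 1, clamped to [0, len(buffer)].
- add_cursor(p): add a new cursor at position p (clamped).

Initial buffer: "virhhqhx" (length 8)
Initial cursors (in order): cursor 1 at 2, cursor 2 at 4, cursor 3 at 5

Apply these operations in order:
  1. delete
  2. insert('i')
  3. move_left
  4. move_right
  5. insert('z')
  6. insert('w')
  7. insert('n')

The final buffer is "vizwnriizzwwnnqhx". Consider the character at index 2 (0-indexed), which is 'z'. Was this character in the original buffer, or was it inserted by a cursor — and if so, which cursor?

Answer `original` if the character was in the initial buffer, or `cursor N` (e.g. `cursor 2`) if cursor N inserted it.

Answer: cursor 1

Derivation:
After op 1 (delete): buffer="vrqhx" (len 5), cursors c1@1 c2@2 c3@2, authorship .....
After op 2 (insert('i')): buffer="viriiqhx" (len 8), cursors c1@2 c2@5 c3@5, authorship .1.23...
After op 3 (move_left): buffer="viriiqhx" (len 8), cursors c1@1 c2@4 c3@4, authorship .1.23...
After op 4 (move_right): buffer="viriiqhx" (len 8), cursors c1@2 c2@5 c3@5, authorship .1.23...
After op 5 (insert('z')): buffer="vizriizzqhx" (len 11), cursors c1@3 c2@8 c3@8, authorship .11.2323...
After op 6 (insert('w')): buffer="vizwriizzwwqhx" (len 14), cursors c1@4 c2@11 c3@11, authorship .111.232323...
After op 7 (insert('n')): buffer="vizwnriizzwwnnqhx" (len 17), cursors c1@5 c2@14 c3@14, authorship .1111.23232323...
Authorship (.=original, N=cursor N): . 1 1 1 1 . 2 3 2 3 2 3 2 3 . . .
Index 2: author = 1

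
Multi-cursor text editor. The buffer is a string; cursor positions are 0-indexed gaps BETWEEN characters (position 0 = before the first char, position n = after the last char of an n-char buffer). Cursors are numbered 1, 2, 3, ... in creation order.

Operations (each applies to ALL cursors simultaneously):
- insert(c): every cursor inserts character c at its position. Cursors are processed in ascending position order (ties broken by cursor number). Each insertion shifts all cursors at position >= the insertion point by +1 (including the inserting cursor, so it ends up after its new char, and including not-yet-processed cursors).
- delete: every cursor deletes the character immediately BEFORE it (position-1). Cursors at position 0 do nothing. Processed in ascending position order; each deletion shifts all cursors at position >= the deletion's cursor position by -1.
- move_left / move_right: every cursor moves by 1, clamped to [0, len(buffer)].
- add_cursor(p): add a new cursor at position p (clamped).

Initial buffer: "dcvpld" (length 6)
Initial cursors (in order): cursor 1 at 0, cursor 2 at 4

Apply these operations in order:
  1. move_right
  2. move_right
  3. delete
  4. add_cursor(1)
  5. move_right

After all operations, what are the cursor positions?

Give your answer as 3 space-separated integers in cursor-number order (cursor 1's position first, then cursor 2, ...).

Answer: 2 4 2

Derivation:
After op 1 (move_right): buffer="dcvpld" (len 6), cursors c1@1 c2@5, authorship ......
After op 2 (move_right): buffer="dcvpld" (len 6), cursors c1@2 c2@6, authorship ......
After op 3 (delete): buffer="dvpl" (len 4), cursors c1@1 c2@4, authorship ....
After op 4 (add_cursor(1)): buffer="dvpl" (len 4), cursors c1@1 c3@1 c2@4, authorship ....
After op 5 (move_right): buffer="dvpl" (len 4), cursors c1@2 c3@2 c2@4, authorship ....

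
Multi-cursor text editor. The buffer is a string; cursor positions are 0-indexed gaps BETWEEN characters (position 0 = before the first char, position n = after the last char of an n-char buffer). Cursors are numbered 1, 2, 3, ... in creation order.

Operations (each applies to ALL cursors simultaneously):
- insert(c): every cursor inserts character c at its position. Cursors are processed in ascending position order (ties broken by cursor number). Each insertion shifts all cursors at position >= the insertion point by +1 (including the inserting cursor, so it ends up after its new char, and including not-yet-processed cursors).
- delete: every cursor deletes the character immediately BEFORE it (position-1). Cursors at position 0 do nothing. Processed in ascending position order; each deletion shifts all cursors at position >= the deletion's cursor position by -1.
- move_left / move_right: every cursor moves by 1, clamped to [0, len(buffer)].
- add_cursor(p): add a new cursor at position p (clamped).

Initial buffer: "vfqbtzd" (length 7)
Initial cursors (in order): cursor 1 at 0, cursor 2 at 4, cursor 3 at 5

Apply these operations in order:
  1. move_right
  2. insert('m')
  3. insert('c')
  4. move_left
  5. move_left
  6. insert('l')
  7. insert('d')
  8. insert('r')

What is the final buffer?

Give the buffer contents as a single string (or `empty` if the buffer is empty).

Answer: vldrmcfqbtldrmczldrmcd

Derivation:
After op 1 (move_right): buffer="vfqbtzd" (len 7), cursors c1@1 c2@5 c3@6, authorship .......
After op 2 (insert('m')): buffer="vmfqbtmzmd" (len 10), cursors c1@2 c2@7 c3@9, authorship .1....2.3.
After op 3 (insert('c')): buffer="vmcfqbtmczmcd" (len 13), cursors c1@3 c2@9 c3@12, authorship .11....22.33.
After op 4 (move_left): buffer="vmcfqbtmczmcd" (len 13), cursors c1@2 c2@8 c3@11, authorship .11....22.33.
After op 5 (move_left): buffer="vmcfqbtmczmcd" (len 13), cursors c1@1 c2@7 c3@10, authorship .11....22.33.
After op 6 (insert('l')): buffer="vlmcfqbtlmczlmcd" (len 16), cursors c1@2 c2@9 c3@13, authorship .111....222.333.
After op 7 (insert('d')): buffer="vldmcfqbtldmczldmcd" (len 19), cursors c1@3 c2@11 c3@16, authorship .1111....2222.3333.
After op 8 (insert('r')): buffer="vldrmcfqbtldrmczldrmcd" (len 22), cursors c1@4 c2@13 c3@19, authorship .11111....22222.33333.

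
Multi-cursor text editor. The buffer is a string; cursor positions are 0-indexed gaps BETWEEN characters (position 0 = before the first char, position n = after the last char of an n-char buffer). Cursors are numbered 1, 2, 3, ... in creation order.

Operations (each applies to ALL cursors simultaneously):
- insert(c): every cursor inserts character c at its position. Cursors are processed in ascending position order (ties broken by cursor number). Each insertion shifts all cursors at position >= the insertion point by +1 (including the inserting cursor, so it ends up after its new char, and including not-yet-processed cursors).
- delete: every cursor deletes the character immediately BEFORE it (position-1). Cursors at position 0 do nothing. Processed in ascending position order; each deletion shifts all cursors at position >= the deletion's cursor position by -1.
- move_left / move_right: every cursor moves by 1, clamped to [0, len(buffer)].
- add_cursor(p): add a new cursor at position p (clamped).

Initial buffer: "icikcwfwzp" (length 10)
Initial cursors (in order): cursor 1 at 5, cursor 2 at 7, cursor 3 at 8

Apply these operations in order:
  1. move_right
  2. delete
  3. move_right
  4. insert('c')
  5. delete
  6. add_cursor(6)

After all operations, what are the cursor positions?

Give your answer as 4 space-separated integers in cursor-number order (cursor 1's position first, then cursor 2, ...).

Answer: 6 7 7 6

Derivation:
After op 1 (move_right): buffer="icikcwfwzp" (len 10), cursors c1@6 c2@8 c3@9, authorship ..........
After op 2 (delete): buffer="icikcfp" (len 7), cursors c1@5 c2@6 c3@6, authorship .......
After op 3 (move_right): buffer="icikcfp" (len 7), cursors c1@6 c2@7 c3@7, authorship .......
After op 4 (insert('c')): buffer="icikcfcpcc" (len 10), cursors c1@7 c2@10 c3@10, authorship ......1.23
After op 5 (delete): buffer="icikcfp" (len 7), cursors c1@6 c2@7 c3@7, authorship .......
After op 6 (add_cursor(6)): buffer="icikcfp" (len 7), cursors c1@6 c4@6 c2@7 c3@7, authorship .......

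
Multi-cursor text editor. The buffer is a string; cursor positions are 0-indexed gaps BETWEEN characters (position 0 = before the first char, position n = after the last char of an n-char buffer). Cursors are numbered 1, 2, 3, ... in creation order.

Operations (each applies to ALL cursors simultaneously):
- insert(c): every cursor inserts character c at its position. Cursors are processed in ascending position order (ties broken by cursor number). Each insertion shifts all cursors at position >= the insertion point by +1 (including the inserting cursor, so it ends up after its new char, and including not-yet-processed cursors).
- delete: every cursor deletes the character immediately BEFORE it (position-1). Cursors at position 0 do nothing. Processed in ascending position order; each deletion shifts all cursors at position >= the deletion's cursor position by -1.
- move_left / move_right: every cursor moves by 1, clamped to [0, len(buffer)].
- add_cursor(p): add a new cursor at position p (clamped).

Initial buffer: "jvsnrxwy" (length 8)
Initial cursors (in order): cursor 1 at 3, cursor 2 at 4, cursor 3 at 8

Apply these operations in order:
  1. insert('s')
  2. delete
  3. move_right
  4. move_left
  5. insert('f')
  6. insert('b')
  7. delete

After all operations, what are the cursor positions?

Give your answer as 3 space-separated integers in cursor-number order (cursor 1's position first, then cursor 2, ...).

Answer: 4 6 10

Derivation:
After op 1 (insert('s')): buffer="jvssnsrxwys" (len 11), cursors c1@4 c2@6 c3@11, authorship ...1.2....3
After op 2 (delete): buffer="jvsnrxwy" (len 8), cursors c1@3 c2@4 c3@8, authorship ........
After op 3 (move_right): buffer="jvsnrxwy" (len 8), cursors c1@4 c2@5 c3@8, authorship ........
After op 4 (move_left): buffer="jvsnrxwy" (len 8), cursors c1@3 c2@4 c3@7, authorship ........
After op 5 (insert('f')): buffer="jvsfnfrxwfy" (len 11), cursors c1@4 c2@6 c3@10, authorship ...1.2...3.
After op 6 (insert('b')): buffer="jvsfbnfbrxwfby" (len 14), cursors c1@5 c2@8 c3@13, authorship ...11.22...33.
After op 7 (delete): buffer="jvsfnfrxwfy" (len 11), cursors c1@4 c2@6 c3@10, authorship ...1.2...3.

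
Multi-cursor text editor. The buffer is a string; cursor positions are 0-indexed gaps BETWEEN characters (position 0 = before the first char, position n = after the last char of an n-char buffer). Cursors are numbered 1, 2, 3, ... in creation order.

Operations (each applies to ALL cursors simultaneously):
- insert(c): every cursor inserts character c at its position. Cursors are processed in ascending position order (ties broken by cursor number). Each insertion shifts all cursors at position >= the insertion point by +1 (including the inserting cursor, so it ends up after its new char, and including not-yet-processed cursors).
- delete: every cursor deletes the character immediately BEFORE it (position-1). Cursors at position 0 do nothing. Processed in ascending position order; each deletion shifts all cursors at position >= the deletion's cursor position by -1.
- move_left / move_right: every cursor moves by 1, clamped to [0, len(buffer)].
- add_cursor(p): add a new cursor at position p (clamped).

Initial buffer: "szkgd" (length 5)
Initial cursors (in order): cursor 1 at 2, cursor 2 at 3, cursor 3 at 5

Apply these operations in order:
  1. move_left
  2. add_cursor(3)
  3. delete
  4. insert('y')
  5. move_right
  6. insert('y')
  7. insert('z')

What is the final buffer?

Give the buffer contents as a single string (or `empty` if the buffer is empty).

After op 1 (move_left): buffer="szkgd" (len 5), cursors c1@1 c2@2 c3@4, authorship .....
After op 2 (add_cursor(3)): buffer="szkgd" (len 5), cursors c1@1 c2@2 c4@3 c3@4, authorship .....
After op 3 (delete): buffer="d" (len 1), cursors c1@0 c2@0 c3@0 c4@0, authorship .
After op 4 (insert('y')): buffer="yyyyd" (len 5), cursors c1@4 c2@4 c3@4 c4@4, authorship 1234.
After op 5 (move_right): buffer="yyyyd" (len 5), cursors c1@5 c2@5 c3@5 c4@5, authorship 1234.
After op 6 (insert('y')): buffer="yyyydyyyy" (len 9), cursors c1@9 c2@9 c3@9 c4@9, authorship 1234.1234
After op 7 (insert('z')): buffer="yyyydyyyyzzzz" (len 13), cursors c1@13 c2@13 c3@13 c4@13, authorship 1234.12341234

Answer: yyyydyyyyzzzz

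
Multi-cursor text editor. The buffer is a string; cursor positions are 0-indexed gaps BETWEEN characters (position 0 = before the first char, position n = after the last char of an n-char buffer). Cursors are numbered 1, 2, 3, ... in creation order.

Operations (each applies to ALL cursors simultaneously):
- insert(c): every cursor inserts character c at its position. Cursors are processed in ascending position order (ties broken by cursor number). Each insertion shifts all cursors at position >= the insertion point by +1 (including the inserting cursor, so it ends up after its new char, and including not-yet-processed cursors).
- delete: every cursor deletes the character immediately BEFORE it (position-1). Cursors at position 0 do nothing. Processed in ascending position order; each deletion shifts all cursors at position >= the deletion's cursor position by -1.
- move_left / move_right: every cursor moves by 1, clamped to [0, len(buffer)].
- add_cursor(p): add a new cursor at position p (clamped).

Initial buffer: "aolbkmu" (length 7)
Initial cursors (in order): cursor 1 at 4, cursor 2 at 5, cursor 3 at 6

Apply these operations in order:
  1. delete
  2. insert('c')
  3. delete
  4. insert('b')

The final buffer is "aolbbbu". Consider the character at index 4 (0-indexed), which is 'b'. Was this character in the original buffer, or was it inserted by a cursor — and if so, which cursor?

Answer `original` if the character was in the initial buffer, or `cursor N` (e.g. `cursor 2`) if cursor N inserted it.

After op 1 (delete): buffer="aolu" (len 4), cursors c1@3 c2@3 c3@3, authorship ....
After op 2 (insert('c')): buffer="aolcccu" (len 7), cursors c1@6 c2@6 c3@6, authorship ...123.
After op 3 (delete): buffer="aolu" (len 4), cursors c1@3 c2@3 c3@3, authorship ....
After op 4 (insert('b')): buffer="aolbbbu" (len 7), cursors c1@6 c2@6 c3@6, authorship ...123.
Authorship (.=original, N=cursor N): . . . 1 2 3 .
Index 4: author = 2

Answer: cursor 2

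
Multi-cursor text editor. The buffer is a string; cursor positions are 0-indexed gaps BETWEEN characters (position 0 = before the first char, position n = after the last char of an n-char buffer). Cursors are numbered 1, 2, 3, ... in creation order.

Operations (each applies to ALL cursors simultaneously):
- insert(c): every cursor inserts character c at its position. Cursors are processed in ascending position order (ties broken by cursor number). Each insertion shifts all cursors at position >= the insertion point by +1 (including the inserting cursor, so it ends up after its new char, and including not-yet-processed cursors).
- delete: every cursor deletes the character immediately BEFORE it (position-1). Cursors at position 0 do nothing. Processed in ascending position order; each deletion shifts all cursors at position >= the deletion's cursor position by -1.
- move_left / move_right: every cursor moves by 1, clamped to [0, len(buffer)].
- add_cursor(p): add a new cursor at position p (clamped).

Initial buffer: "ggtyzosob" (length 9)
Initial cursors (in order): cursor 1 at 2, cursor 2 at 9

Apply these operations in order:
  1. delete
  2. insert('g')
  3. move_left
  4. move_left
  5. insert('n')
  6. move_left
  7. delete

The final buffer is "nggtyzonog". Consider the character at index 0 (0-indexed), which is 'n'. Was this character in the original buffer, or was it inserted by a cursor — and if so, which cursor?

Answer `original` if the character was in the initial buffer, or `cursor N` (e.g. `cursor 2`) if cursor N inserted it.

After op 1 (delete): buffer="gtyzoso" (len 7), cursors c1@1 c2@7, authorship .......
After op 2 (insert('g')): buffer="ggtyzosog" (len 9), cursors c1@2 c2@9, authorship .1......2
After op 3 (move_left): buffer="ggtyzosog" (len 9), cursors c1@1 c2@8, authorship .1......2
After op 4 (move_left): buffer="ggtyzosog" (len 9), cursors c1@0 c2@7, authorship .1......2
After op 5 (insert('n')): buffer="nggtyzosnog" (len 11), cursors c1@1 c2@9, authorship 1.1.....2.2
After op 6 (move_left): buffer="nggtyzosnog" (len 11), cursors c1@0 c2@8, authorship 1.1.....2.2
After op 7 (delete): buffer="nggtyzonog" (len 10), cursors c1@0 c2@7, authorship 1.1....2.2
Authorship (.=original, N=cursor N): 1 . 1 . . . . 2 . 2
Index 0: author = 1

Answer: cursor 1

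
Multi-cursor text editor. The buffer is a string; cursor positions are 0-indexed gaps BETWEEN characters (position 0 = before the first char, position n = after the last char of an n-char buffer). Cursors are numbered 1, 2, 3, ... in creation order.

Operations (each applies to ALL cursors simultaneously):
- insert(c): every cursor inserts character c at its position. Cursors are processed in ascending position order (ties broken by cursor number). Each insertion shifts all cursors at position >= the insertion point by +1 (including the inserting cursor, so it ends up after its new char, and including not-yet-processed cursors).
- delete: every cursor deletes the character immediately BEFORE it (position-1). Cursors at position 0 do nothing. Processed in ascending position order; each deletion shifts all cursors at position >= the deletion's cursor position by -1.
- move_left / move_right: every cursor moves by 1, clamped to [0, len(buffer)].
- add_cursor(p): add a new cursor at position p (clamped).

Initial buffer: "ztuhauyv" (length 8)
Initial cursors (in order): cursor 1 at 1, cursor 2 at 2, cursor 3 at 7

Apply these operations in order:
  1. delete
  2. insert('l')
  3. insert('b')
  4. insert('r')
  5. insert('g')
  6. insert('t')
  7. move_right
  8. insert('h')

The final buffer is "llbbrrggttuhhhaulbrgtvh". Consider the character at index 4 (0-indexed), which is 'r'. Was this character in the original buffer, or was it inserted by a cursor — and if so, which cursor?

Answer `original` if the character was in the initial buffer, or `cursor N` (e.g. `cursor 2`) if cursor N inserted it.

Answer: cursor 1

Derivation:
After op 1 (delete): buffer="uhauv" (len 5), cursors c1@0 c2@0 c3@4, authorship .....
After op 2 (insert('l')): buffer="lluhaulv" (len 8), cursors c1@2 c2@2 c3@7, authorship 12....3.
After op 3 (insert('b')): buffer="llbbuhaulbv" (len 11), cursors c1@4 c2@4 c3@10, authorship 1212....33.
After op 4 (insert('r')): buffer="llbbrruhaulbrv" (len 14), cursors c1@6 c2@6 c3@13, authorship 121212....333.
After op 5 (insert('g')): buffer="llbbrrgguhaulbrgv" (len 17), cursors c1@8 c2@8 c3@16, authorship 12121212....3333.
After op 6 (insert('t')): buffer="llbbrrggttuhaulbrgtv" (len 20), cursors c1@10 c2@10 c3@19, authorship 1212121212....33333.
After op 7 (move_right): buffer="llbbrrggttuhaulbrgtv" (len 20), cursors c1@11 c2@11 c3@20, authorship 1212121212....33333.
After op 8 (insert('h')): buffer="llbbrrggttuhhhaulbrgtvh" (len 23), cursors c1@13 c2@13 c3@23, authorship 1212121212.12...33333.3
Authorship (.=original, N=cursor N): 1 2 1 2 1 2 1 2 1 2 . 1 2 . . . 3 3 3 3 3 . 3
Index 4: author = 1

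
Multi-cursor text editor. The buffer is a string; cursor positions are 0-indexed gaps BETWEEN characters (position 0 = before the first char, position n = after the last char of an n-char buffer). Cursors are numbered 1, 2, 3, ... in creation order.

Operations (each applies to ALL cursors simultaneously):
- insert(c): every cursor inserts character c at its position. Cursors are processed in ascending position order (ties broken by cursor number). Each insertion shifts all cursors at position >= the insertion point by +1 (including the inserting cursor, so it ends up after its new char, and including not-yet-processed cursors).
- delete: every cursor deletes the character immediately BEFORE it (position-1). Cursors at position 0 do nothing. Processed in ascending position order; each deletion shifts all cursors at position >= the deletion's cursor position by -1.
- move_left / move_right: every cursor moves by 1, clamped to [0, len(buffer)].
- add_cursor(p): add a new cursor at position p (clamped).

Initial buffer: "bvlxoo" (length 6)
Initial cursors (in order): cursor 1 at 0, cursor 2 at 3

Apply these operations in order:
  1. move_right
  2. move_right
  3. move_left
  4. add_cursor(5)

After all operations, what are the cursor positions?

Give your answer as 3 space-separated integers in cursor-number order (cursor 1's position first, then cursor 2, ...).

After op 1 (move_right): buffer="bvlxoo" (len 6), cursors c1@1 c2@4, authorship ......
After op 2 (move_right): buffer="bvlxoo" (len 6), cursors c1@2 c2@5, authorship ......
After op 3 (move_left): buffer="bvlxoo" (len 6), cursors c1@1 c2@4, authorship ......
After op 4 (add_cursor(5)): buffer="bvlxoo" (len 6), cursors c1@1 c2@4 c3@5, authorship ......

Answer: 1 4 5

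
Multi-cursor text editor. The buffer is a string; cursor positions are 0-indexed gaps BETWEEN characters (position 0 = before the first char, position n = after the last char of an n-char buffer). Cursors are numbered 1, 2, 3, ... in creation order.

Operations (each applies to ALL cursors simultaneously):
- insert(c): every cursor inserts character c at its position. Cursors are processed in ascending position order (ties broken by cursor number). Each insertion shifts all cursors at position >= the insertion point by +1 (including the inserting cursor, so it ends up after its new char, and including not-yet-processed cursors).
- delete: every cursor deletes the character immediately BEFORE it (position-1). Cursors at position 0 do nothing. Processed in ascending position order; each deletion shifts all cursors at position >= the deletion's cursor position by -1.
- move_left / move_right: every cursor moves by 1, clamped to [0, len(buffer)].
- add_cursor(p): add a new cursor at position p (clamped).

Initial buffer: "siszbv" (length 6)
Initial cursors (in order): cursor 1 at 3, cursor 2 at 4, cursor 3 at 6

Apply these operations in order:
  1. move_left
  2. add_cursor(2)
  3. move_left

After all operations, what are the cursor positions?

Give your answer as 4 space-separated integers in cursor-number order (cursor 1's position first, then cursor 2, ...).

After op 1 (move_left): buffer="siszbv" (len 6), cursors c1@2 c2@3 c3@5, authorship ......
After op 2 (add_cursor(2)): buffer="siszbv" (len 6), cursors c1@2 c4@2 c2@3 c3@5, authorship ......
After op 3 (move_left): buffer="siszbv" (len 6), cursors c1@1 c4@1 c2@2 c3@4, authorship ......

Answer: 1 2 4 1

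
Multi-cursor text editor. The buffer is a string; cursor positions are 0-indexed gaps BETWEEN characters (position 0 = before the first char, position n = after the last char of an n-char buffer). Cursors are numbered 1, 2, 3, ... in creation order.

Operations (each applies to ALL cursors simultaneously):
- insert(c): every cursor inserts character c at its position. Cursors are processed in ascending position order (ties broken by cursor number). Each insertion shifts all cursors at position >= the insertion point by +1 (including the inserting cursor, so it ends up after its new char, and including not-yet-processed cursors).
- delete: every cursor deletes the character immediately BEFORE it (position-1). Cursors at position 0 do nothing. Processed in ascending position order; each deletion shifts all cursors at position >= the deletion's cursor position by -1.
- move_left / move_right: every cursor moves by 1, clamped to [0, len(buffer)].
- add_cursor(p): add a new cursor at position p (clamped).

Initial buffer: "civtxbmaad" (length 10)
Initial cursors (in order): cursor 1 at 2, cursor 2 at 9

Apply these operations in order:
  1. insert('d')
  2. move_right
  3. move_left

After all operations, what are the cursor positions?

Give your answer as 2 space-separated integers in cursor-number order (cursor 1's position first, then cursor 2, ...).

Answer: 3 11

Derivation:
After op 1 (insert('d')): buffer="cidvtxbmaadd" (len 12), cursors c1@3 c2@11, authorship ..1.......2.
After op 2 (move_right): buffer="cidvtxbmaadd" (len 12), cursors c1@4 c2@12, authorship ..1.......2.
After op 3 (move_left): buffer="cidvtxbmaadd" (len 12), cursors c1@3 c2@11, authorship ..1.......2.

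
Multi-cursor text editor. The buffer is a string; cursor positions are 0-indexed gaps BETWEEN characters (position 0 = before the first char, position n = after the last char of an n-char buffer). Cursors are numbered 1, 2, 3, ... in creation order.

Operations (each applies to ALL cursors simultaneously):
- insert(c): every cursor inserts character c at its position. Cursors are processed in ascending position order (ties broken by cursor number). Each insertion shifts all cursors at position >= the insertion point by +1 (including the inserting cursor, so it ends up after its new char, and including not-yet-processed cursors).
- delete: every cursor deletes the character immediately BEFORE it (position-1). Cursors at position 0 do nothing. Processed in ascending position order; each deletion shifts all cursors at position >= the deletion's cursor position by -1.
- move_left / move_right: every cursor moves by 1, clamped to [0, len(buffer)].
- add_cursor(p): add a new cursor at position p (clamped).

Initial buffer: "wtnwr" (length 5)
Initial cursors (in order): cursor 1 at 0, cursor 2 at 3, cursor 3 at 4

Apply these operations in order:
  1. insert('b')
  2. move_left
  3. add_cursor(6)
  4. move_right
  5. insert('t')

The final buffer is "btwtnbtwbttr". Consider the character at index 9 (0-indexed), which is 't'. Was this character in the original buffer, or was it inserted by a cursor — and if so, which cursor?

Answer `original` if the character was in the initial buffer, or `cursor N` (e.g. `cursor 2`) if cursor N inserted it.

Answer: cursor 3

Derivation:
After op 1 (insert('b')): buffer="bwtnbwbr" (len 8), cursors c1@1 c2@5 c3@7, authorship 1...2.3.
After op 2 (move_left): buffer="bwtnbwbr" (len 8), cursors c1@0 c2@4 c3@6, authorship 1...2.3.
After op 3 (add_cursor(6)): buffer="bwtnbwbr" (len 8), cursors c1@0 c2@4 c3@6 c4@6, authorship 1...2.3.
After op 4 (move_right): buffer="bwtnbwbr" (len 8), cursors c1@1 c2@5 c3@7 c4@7, authorship 1...2.3.
After op 5 (insert('t')): buffer="btwtnbtwbttr" (len 12), cursors c1@2 c2@7 c3@11 c4@11, authorship 11...22.334.
Authorship (.=original, N=cursor N): 1 1 . . . 2 2 . 3 3 4 .
Index 9: author = 3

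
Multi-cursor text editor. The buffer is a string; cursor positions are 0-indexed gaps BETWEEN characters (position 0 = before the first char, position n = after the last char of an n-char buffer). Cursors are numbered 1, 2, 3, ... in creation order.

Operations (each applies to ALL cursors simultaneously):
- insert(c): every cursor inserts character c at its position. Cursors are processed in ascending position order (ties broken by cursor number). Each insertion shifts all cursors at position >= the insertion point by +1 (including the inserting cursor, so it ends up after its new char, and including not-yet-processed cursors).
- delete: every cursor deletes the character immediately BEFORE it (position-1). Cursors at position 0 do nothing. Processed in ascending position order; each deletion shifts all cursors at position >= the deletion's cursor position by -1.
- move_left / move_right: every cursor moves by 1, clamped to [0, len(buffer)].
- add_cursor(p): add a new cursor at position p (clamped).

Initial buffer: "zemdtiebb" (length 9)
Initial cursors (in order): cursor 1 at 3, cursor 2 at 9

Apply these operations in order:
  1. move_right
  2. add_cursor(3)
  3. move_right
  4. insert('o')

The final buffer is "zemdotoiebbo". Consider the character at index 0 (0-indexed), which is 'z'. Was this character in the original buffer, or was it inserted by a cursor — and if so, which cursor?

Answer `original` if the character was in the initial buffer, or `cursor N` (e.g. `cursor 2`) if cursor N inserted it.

After op 1 (move_right): buffer="zemdtiebb" (len 9), cursors c1@4 c2@9, authorship .........
After op 2 (add_cursor(3)): buffer="zemdtiebb" (len 9), cursors c3@3 c1@4 c2@9, authorship .........
After op 3 (move_right): buffer="zemdtiebb" (len 9), cursors c3@4 c1@5 c2@9, authorship .........
After op 4 (insert('o')): buffer="zemdotoiebbo" (len 12), cursors c3@5 c1@7 c2@12, authorship ....3.1....2
Authorship (.=original, N=cursor N): . . . . 3 . 1 . . . . 2
Index 0: author = original

Answer: original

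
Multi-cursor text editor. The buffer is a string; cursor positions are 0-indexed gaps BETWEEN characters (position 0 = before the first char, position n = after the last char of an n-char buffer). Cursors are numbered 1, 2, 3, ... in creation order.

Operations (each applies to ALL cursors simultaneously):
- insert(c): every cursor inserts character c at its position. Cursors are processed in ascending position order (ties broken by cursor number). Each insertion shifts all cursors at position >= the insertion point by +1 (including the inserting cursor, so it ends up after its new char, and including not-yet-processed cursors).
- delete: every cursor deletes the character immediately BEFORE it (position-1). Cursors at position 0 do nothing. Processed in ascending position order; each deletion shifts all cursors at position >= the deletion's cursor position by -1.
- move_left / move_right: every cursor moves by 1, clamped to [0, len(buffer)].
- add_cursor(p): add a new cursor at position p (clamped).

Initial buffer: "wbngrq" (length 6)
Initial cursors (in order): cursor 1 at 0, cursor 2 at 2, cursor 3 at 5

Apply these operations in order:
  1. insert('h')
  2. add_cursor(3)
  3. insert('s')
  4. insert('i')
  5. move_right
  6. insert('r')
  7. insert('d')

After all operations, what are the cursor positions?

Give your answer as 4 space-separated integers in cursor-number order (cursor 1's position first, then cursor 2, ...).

Answer: 6 17 25 12

Derivation:
After op 1 (insert('h')): buffer="hwbhngrhq" (len 9), cursors c1@1 c2@4 c3@8, authorship 1..2...3.
After op 2 (add_cursor(3)): buffer="hwbhngrhq" (len 9), cursors c1@1 c4@3 c2@4 c3@8, authorship 1..2...3.
After op 3 (insert('s')): buffer="hswbshsngrhsq" (len 13), cursors c1@2 c4@5 c2@7 c3@12, authorship 11..422...33.
After op 4 (insert('i')): buffer="hsiwbsihsingrhsiq" (len 17), cursors c1@3 c4@7 c2@10 c3@16, authorship 111..44222...333.
After op 5 (move_right): buffer="hsiwbsihsingrhsiq" (len 17), cursors c1@4 c4@8 c2@11 c3@17, authorship 111..44222...333.
After op 6 (insert('r')): buffer="hsiwrbsihrsinrgrhsiqr" (len 21), cursors c1@5 c4@10 c2@14 c3@21, authorship 111.1.442422.2..333.3
After op 7 (insert('d')): buffer="hsiwrdbsihrdsinrdgrhsiqrd" (len 25), cursors c1@6 c4@12 c2@17 c3@25, authorship 111.11.4424422.22..333.33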